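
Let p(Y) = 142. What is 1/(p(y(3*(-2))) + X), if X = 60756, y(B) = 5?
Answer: 1/60898 ≈ 1.6421e-5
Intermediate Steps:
1/(p(y(3*(-2))) + X) = 1/(142 + 60756) = 1/60898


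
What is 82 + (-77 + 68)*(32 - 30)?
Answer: 64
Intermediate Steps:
82 + (-77 + 68)*(32 - 30) = 82 - 9*2 = 82 - 18 = 64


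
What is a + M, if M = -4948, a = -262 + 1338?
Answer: -3872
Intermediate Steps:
a = 1076
a + M = 1076 - 4948 = -3872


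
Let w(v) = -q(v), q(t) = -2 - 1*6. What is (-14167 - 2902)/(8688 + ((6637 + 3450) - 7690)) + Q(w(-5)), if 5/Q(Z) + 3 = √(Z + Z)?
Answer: 38356/11085 ≈ 3.4602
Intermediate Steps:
q(t) = -8 (q(t) = -2 - 6 = -8)
w(v) = 8 (w(v) = -1*(-8) = 8)
Q(Z) = 5/(-3 + √2*√Z) (Q(Z) = 5/(-3 + √(Z + Z)) = 5/(-3 + √(2*Z)) = 5/(-3 + √2*√Z))
(-14167 - 2902)/(8688 + ((6637 + 3450) - 7690)) + Q(w(-5)) = (-14167 - 2902)/(8688 + ((6637 + 3450) - 7690)) + 5/(-3 + √2*√8) = -17069/(8688 + (10087 - 7690)) + 5/(-3 + √2*(2*√2)) = -17069/(8688 + 2397) + 5/(-3 + 4) = -17069/11085 + 5/1 = -17069*1/11085 + 5*1 = -17069/11085 + 5 = 38356/11085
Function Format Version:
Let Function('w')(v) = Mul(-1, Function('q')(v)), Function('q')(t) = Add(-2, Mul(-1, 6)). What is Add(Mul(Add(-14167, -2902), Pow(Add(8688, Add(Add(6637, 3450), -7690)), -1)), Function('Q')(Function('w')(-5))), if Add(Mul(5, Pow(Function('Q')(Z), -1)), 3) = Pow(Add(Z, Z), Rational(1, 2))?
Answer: Rational(38356, 11085) ≈ 3.4602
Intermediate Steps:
Function('q')(t) = -8 (Function('q')(t) = Add(-2, -6) = -8)
Function('w')(v) = 8 (Function('w')(v) = Mul(-1, -8) = 8)
Function('Q')(Z) = Mul(5, Pow(Add(-3, Mul(Pow(2, Rational(1, 2)), Pow(Z, Rational(1, 2)))), -1)) (Function('Q')(Z) = Mul(5, Pow(Add(-3, Pow(Add(Z, Z), Rational(1, 2))), -1)) = Mul(5, Pow(Add(-3, Pow(Mul(2, Z), Rational(1, 2))), -1)) = Mul(5, Pow(Add(-3, Mul(Pow(2, Rational(1, 2)), Pow(Z, Rational(1, 2)))), -1)))
Add(Mul(Add(-14167, -2902), Pow(Add(8688, Add(Add(6637, 3450), -7690)), -1)), Function('Q')(Function('w')(-5))) = Add(Mul(Add(-14167, -2902), Pow(Add(8688, Add(Add(6637, 3450), -7690)), -1)), Mul(5, Pow(Add(-3, Mul(Pow(2, Rational(1, 2)), Pow(8, Rational(1, 2)))), -1))) = Add(Mul(-17069, Pow(Add(8688, Add(10087, -7690)), -1)), Mul(5, Pow(Add(-3, Mul(Pow(2, Rational(1, 2)), Mul(2, Pow(2, Rational(1, 2))))), -1))) = Add(Mul(-17069, Pow(Add(8688, 2397), -1)), Mul(5, Pow(Add(-3, 4), -1))) = Add(Mul(-17069, Pow(11085, -1)), Mul(5, Pow(1, -1))) = Add(Mul(-17069, Rational(1, 11085)), Mul(5, 1)) = Add(Rational(-17069, 11085), 5) = Rational(38356, 11085)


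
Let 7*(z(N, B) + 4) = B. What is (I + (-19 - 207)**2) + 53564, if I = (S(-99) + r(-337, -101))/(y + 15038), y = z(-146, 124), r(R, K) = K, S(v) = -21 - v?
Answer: 11025079519/105362 ≈ 1.0464e+5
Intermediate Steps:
z(N, B) = -4 + B/7
y = 96/7 (y = -4 + (1/7)*124 = -4 + 124/7 = 96/7 ≈ 13.714)
I = -161/105362 (I = ((-21 - 1*(-99)) - 101)/(96/7 + 15038) = ((-21 + 99) - 101)/(105362/7) = (78 - 101)*(7/105362) = -23*7/105362 = -161/105362 ≈ -0.0015281)
(I + (-19 - 207)**2) + 53564 = (-161/105362 + (-19 - 207)**2) + 53564 = (-161/105362 + (-226)**2) + 53564 = (-161/105362 + 51076) + 53564 = 5381469351/105362 + 53564 = 11025079519/105362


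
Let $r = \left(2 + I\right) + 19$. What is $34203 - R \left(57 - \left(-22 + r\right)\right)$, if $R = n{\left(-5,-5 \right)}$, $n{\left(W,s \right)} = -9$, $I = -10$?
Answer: $34815$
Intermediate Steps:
$R = -9$
$r = 11$ ($r = \left(2 - 10\right) + 19 = -8 + 19 = 11$)
$34203 - R \left(57 - \left(-22 + r\right)\right) = 34203 - - 9 \left(57 + \left(22 - 11\right)\right) = 34203 - - 9 \left(57 + 11\right) = 34203 - \left(-9\right) 68 = 34203 - -612 = 34203 + 612 = 34815$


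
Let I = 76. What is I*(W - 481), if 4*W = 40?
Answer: -35796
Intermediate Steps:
W = 10 (W = (1/4)*40 = 10)
I*(W - 481) = 76*(10 - 481) = 76*(-471) = -35796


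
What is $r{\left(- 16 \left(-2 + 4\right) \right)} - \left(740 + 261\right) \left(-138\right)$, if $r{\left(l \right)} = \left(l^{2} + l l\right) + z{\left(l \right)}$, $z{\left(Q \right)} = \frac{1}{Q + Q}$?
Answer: $\frac{8971903}{64} \approx 1.4019 \cdot 10^{5}$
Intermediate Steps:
$z{\left(Q \right)} = \frac{1}{2 Q}$
$r{\left(l \right)} = \frac{1}{2 l} + 2 l^{2}$ ($r{\left(l \right)} = \left(l^{2} + l l\right) + \frac{1}{2 l} = \left(l^{2} + l^{2}\right) + \frac{1}{2 l} = 2 l^{2} + \frac{1}{2 l} = \frac{1}{2 l} + 2 l^{2}$)
$r{\left(- 16 \left(-2 + 4\right) \right)} - \left(740 + 261\right) \left(-138\right) = \frac{1 + 4 \left(- 16 \left(-2 + 4\right)\right)^{3}}{2 \left(- 16 \left(-2 + 4\right)\right)} - \left(740 + 261\right) \left(-138\right) = \frac{1 + 4 \left(\left(-16\right) 2\right)^{3}}{2 \left(\left(-16\right) 2\right)} - 1001 \left(-138\right) = \frac{1 + 4 \left(-32\right)^{3}}{2 \left(-32\right)} - -138138 = \frac{1}{2} \left(- \frac{1}{32}\right) \left(1 + 4 \left(-32768\right)\right) + 138138 = \frac{1}{2} \left(- \frac{1}{32}\right) \left(1 - 131072\right) + 138138 = \frac{1}{2} \left(- \frac{1}{32}\right) \left(-131071\right) + 138138 = \frac{131071}{64} + 138138 = \frac{8971903}{64}$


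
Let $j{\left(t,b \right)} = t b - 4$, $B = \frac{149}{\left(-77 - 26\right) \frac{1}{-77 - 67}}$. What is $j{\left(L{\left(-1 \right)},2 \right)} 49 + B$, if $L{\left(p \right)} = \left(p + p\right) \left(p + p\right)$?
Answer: $\frac{41644}{103} \approx 404.31$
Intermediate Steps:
$L{\left(p \right)} = 4 p^{2}$ ($L{\left(p \right)} = 2 p 2 p = 4 p^{2}$)
$B = \frac{21456}{103}$ ($B = \frac{149}{\left(-103\right) \frac{1}{-144}} = \frac{149}{\left(-103\right) \left(- \frac{1}{144}\right)} = \frac{149}{\frac{103}{144}} = 149 \cdot \frac{144}{103} = \frac{21456}{103} \approx 208.31$)
$j{\left(t,b \right)} = -4 + b t$ ($j{\left(t,b \right)} = b t - 4 = -4 + b t$)
$j{\left(L{\left(-1 \right)},2 \right)} 49 + B = \left(-4 + 2 \cdot 4 \left(-1\right)^{2}\right) 49 + \frac{21456}{103} = \left(-4 + 2 \cdot 4 \cdot 1\right) 49 + \frac{21456}{103} = \left(-4 + 2 \cdot 4\right) 49 + \frac{21456}{103} = \left(-4 + 8\right) 49 + \frac{21456}{103} = 4 \cdot 49 + \frac{21456}{103} = 196 + \frac{21456}{103} = \frac{41644}{103}$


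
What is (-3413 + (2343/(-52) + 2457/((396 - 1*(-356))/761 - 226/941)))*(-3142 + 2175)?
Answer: 2334047856485/13926796 ≈ 1.6759e+5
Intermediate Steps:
(-3413 + (2343/(-52) + 2457/((396 - 1*(-356))/761 - 226/941)))*(-3142 + 2175) = (-3413 + (2343*(-1/52) + 2457/((396 + 356)*(1/761) - 226*1/941)))*(-967) = (-3413 + (-2343/52 + 2457/(752*(1/761) - 226/941)))*(-967) = (-3413 + (-2343/52 + 2457/(752/761 - 226/941)))*(-967) = (-3413 + (-2343/52 + 2457/(535646/716101)))*(-967) = (-3413 + (-2343/52 + 2457*(716101/535646)))*(-967) = (-3413 + (-2343/52 + 1759460157/535646))*(-967) = (-3413 + 45118454793/13926796)*(-967) = -2413699955/13926796*(-967) = 2334047856485/13926796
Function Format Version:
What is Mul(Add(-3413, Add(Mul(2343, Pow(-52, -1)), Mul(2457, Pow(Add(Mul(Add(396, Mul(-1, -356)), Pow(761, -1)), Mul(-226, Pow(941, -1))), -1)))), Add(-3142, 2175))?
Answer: Rational(2334047856485, 13926796) ≈ 1.6759e+5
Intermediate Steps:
Mul(Add(-3413, Add(Mul(2343, Pow(-52, -1)), Mul(2457, Pow(Add(Mul(Add(396, Mul(-1, -356)), Pow(761, -1)), Mul(-226, Pow(941, -1))), -1)))), Add(-3142, 2175)) = Mul(Add(-3413, Add(Mul(2343, Rational(-1, 52)), Mul(2457, Pow(Add(Mul(Add(396, 356), Rational(1, 761)), Mul(-226, Rational(1, 941))), -1)))), -967) = Mul(Add(-3413, Add(Rational(-2343, 52), Mul(2457, Pow(Add(Mul(752, Rational(1, 761)), Rational(-226, 941)), -1)))), -967) = Mul(Add(-3413, Add(Rational(-2343, 52), Mul(2457, Pow(Add(Rational(752, 761), Rational(-226, 941)), -1)))), -967) = Mul(Add(-3413, Add(Rational(-2343, 52), Mul(2457, Pow(Rational(535646, 716101), -1)))), -967) = Mul(Add(-3413, Add(Rational(-2343, 52), Mul(2457, Rational(716101, 535646)))), -967) = Mul(Add(-3413, Add(Rational(-2343, 52), Rational(1759460157, 535646))), -967) = Mul(Add(-3413, Rational(45118454793, 13926796)), -967) = Mul(Rational(-2413699955, 13926796), -967) = Rational(2334047856485, 13926796)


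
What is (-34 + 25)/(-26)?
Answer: 9/26 ≈ 0.34615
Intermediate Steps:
(-34 + 25)/(-26) = -1/26*(-9) = 9/26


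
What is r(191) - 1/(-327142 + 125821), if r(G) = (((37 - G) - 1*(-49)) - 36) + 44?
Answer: -19528136/201321 ≈ -97.000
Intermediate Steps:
r(G) = 94 - G (r(G) = (((37 - G) + 49) - 36) + 44 = ((86 - G) - 36) + 44 = (50 - G) + 44 = 94 - G)
r(191) - 1/(-327142 + 125821) = (94 - 1*191) - 1/(-327142 + 125821) = (94 - 191) - 1/(-201321) = -97 - 1*(-1/201321) = -97 + 1/201321 = -19528136/201321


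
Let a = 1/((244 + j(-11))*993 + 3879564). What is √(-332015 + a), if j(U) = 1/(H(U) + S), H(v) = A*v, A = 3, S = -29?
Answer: I*√21683198199748254732717/255554079 ≈ 576.21*I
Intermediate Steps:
H(v) = 3*v
j(U) = 1/(-29 + 3*U) (j(U) = 1/(3*U - 29) = 1/(-29 + 3*U))
a = 62/255554079 (a = 1/((244 + 1/(-29 + 3*(-11)))*993 + 3879564) = 1/((244 + 1/(-29 - 33))*993 + 3879564) = 1/((244 + 1/(-62))*993 + 3879564) = 1/((244 - 1/62)*993 + 3879564) = 1/((15127/62)*993 + 3879564) = 1/(15021111/62 + 3879564) = 1/(255554079/62) = 62/255554079 ≈ 2.4261e-7)
√(-332015 + a) = √(-332015 + 62/255554079) = √(-84847787539123/255554079) = I*√21683198199748254732717/255554079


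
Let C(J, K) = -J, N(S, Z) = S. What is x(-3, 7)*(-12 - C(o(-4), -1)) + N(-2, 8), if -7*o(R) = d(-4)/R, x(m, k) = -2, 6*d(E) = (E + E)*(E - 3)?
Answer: 64/3 ≈ 21.333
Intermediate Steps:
d(E) = E*(-3 + E)/3 (d(E) = ((E + E)*(E - 3))/6 = ((2*E)*(-3 + E))/6 = (2*E*(-3 + E))/6 = E*(-3 + E)/3)
o(R) = -4/(3*R) (o(R) = -(⅓)*(-4)*(-3 - 4)/(7*R) = -(⅓)*(-4)*(-7)/(7*R) = -4/(3*R))
x(-3, 7)*(-12 - C(o(-4), -1)) + N(-2, 8) = -2*(-12 - (-1)*(-4/3/(-4))) - 2 = -2*(-12 - (-1)*(-4/3*(-¼))) - 2 = -2*(-12 - (-1)/3) - 2 = -2*(-12 - 1*(-⅓)) - 2 = -2*(-12 + ⅓) - 2 = -2*(-35/3) - 2 = 70/3 - 2 = 64/3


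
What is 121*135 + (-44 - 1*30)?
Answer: 16261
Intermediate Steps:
121*135 + (-44 - 1*30) = 16335 + (-44 - 30) = 16335 - 74 = 16261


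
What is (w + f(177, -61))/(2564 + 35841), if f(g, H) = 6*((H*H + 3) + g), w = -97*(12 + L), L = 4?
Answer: 21854/38405 ≈ 0.56904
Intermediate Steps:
w = -1552 (w = -97*(12 + 4) = -97*16 = -1552)
f(g, H) = 18 + 6*g + 6*H**2 (f(g, H) = 6*((H**2 + 3) + g) = 6*((3 + H**2) + g) = 6*(3 + g + H**2) = 18 + 6*g + 6*H**2)
(w + f(177, -61))/(2564 + 35841) = (-1552 + (18 + 6*177 + 6*(-61)**2))/(2564 + 35841) = (-1552 + (18 + 1062 + 6*3721))/38405 = (-1552 + (18 + 1062 + 22326))*(1/38405) = (-1552 + 23406)*(1/38405) = 21854*(1/38405) = 21854/38405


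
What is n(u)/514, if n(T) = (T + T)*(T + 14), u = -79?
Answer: 5135/257 ≈ 19.981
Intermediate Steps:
n(T) = 2*T*(14 + T) (n(T) = (2*T)*(14 + T) = 2*T*(14 + T))
n(u)/514 = (2*(-79)*(14 - 79))/514 = (2*(-79)*(-65))*(1/514) = 10270*(1/514) = 5135/257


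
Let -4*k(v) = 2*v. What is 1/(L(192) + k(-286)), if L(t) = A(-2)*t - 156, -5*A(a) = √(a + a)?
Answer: -325/151681 + 1920*I/151681 ≈ -0.0021427 + 0.012658*I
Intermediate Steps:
A(a) = -√2*√a/5 (A(a) = -√(a + a)/5 = -√2*√a/5)
L(t) = -156 - 2*I*t/5 (L(t) = (-√2*√(-2)/5)*t - 156 = (-√2*I*√2/5)*t - 156 = (-2*I/5)*t - 156 = -2*I*t/5 - 156 = -156 - 2*I*t/5)
k(v) = -v/2
1/(L(192) + k(-286)) = 1/((-156 - ⅖*I*192) - ½*(-286)) = 1/((-156 - 384*I/5) + 143) = 1/(-13 - 384*I/5) = 25*(-13 + 384*I/5)/151681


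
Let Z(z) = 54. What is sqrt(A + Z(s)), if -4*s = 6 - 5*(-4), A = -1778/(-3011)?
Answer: 2*sqrt(123731023)/3011 ≈ 7.3885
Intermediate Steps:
A = 1778/3011 (A = -1778*(-1/3011) = 1778/3011 ≈ 0.59050)
s = -13/2 (s = -(6 - 5*(-4))/4 = -(6 + 20)/4 = -1/4*26 = -13/2 ≈ -6.5000)
sqrt(A + Z(s)) = sqrt(1778/3011 + 54) = sqrt(164372/3011) = 2*sqrt(123731023)/3011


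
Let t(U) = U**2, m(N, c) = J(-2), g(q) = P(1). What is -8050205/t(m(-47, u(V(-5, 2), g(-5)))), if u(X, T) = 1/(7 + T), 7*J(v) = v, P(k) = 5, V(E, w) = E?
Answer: -394460045/4 ≈ -9.8615e+7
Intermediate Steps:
g(q) = 5
J(v) = v/7
m(N, c) = -2/7 (m(N, c) = (1/7)*(-2) = -2/7)
-8050205/t(m(-47, u(V(-5, 2), g(-5)))) = -8050205/((-2/7)**2) = -8050205/4/49 = -8050205*49/4 = -394460045/4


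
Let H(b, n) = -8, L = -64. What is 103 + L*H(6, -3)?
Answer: 615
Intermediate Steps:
103 + L*H(6, -3) = 103 - 64*(-8) = 103 + 512 = 615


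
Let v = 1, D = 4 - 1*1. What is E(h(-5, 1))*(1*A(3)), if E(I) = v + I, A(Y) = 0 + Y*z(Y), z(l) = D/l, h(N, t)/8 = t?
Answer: 27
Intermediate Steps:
h(N, t) = 8*t
D = 3 (D = 4 - 1 = 3)
z(l) = 3/l
A(Y) = 3 (A(Y) = 0 + Y*(3/Y) = 0 + 3 = 3)
E(I) = 1 + I
E(h(-5, 1))*(1*A(3)) = (1 + 8*1)*(1*3) = (1 + 8)*3 = 9*3 = 27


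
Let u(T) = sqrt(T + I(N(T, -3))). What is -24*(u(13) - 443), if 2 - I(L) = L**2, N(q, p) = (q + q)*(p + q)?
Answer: 10632 - 24*I*sqrt(67585) ≈ 10632.0 - 6239.3*I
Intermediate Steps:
N(q, p) = 2*q*(p + q) (N(q, p) = (2*q)*(p + q) = 2*q*(p + q))
I(L) = 2 - L**2
u(T) = sqrt(2 + T - 4*T**2*(-3 + T)**2) (u(T) = sqrt(T + (2 - (2*T*(-3 + T))**2)) = sqrt(T + (2 - 4*T**2*(-3 + T)**2)) = sqrt(2 + T - 4*T**2*(-3 + T)**2))
-24*(u(13) - 443) = -24*(sqrt(2 + 13 - 4*13**2*(-3 + 13)**2) - 443) = -24*(sqrt(2 + 13 - 4*169*10**2) - 443) = -24*(sqrt(2 + 13 - 4*169*100) - 443) = -24*(sqrt(2 + 13 - 67600) - 443) = -24*(sqrt(-67585) - 443) = -24*(I*sqrt(67585) - 443) = -24*(-443 + I*sqrt(67585)) = 10632 - 24*I*sqrt(67585)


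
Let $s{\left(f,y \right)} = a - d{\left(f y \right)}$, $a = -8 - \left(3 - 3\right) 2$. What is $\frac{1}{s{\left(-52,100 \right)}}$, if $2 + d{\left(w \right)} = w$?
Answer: $\frac{1}{5194} \approx 0.00019253$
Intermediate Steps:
$d{\left(w \right)} = -2 + w$
$a = -8$ ($a = -8 - 0 \cdot 2 = -8 - 0 = -8 + 0 = -8$)
$s{\left(f,y \right)} = -6 - f y$ ($s{\left(f,y \right)} = -8 - \left(-2 + f y\right) = -6 - f y$)
$\frac{1}{s{\left(-52,100 \right)}} = \frac{1}{-6 - \left(-52\right) 100} = \frac{1}{-6 + 5200} = \frac{1}{5194}$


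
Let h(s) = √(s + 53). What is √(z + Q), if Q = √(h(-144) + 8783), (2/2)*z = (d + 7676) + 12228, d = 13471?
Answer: √(33375 + √(8783 + I*√91)) ≈ 182.94 + 0.e-4*I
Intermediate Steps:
h(s) = √(53 + s)
z = 33375 (z = (13471 + 7676) + 12228 = 21147 + 12228 = 33375)
Q = √(8783 + I*√91) (Q = √(√(53 - 144) + 8783) = √(√(-91) + 8783) = √(I*√91 + 8783) = √(8783 + I*√91) ≈ 93.718 + 0.0509*I)
√(z + Q) = √(33375 + √(8783 + I*√91))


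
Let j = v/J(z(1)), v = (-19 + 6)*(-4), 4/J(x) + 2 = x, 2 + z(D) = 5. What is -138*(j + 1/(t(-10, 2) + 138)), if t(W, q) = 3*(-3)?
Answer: -77188/43 ≈ -1795.1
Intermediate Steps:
z(D) = 3 (z(D) = -2 + 5 = 3)
J(x) = 4/(-2 + x)
v = 52 (v = -13*(-4) = 52)
t(W, q) = -9
j = 13 (j = 52/((4/(-2 + 3))) = 52/((4/1)) = 52/((4*1)) = 52/4 = 52*(1/4) = 13)
-138*(j + 1/(t(-10, 2) + 138)) = -138*(13 + 1/(-9 + 138)) = -138*(13 + 1/129) = -138*1678/129 = -77188/43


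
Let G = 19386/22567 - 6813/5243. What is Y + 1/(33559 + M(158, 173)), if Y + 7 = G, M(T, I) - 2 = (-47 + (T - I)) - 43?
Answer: -29452524677059/3958473137136 ≈ -7.4404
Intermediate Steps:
M(T, I) = -88 + T - I (M(T, I) = 2 + ((-47 + (T - I)) - 43) = 2 + ((-47 + T - I) - 43) = 2 + (-90 + T - I) = -88 + T - I)
G = -52108173/118318781 (G = 19386*(1/22567) - 6813*1/5243 = 19386/22567 - 6813/5243 = -52108173/118318781 ≈ -0.44040)
Y = -880339640/118318781 (Y = -7 - 52108173/118318781 = -880339640/118318781 ≈ -7.4404)
Y + 1/(33559 + M(158, 173)) = -880339640/118318781 + 1/(33559 + (-88 + 158 - 1*173)) = -880339640/118318781 + 1/(33559 + (-88 + 158 - 173)) = -880339640/118318781 + 1/(33559 - 103) = -880339640/118318781 + 1/33456 = -29452524677059/3958473137136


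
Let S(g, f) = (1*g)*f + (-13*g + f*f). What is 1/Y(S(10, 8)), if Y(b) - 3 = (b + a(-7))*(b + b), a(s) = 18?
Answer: 1/899 ≈ 0.0011123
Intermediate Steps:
S(g, f) = f² - 13*g + f*g (S(g, f) = g*f + (-13*g + f²) = f*g + (f² - 13*g) = f² - 13*g + f*g)
Y(b) = 3 + 2*b*(18 + b) (Y(b) = 3 + (b + 18)*(b + b) = 3 + (18 + b)*(2*b) = 3 + 2*b*(18 + b))
1/Y(S(10, 8)) = 1/(3 + 2*(8² - 13*10 + 8*10)² + 36*(8² - 13*10 + 8*10)) = 1/(3 + 2*(64 - 130 + 80)² + 36*(64 - 130 + 80)) = 1/(3 + 2*14² + 36*14) = 1/(3 + 2*196 + 504) = 1/(3 + 392 + 504) = 1/899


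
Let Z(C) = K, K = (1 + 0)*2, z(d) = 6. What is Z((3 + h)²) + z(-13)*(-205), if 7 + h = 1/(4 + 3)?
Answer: -1228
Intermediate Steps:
h = -48/7 (h = -7 + 1/(4 + 3) = -7 + 1/7 = -7 + ⅐ = -48/7 ≈ -6.8571)
K = 2 (K = 1*2 = 2)
Z(C) = 2
Z((3 + h)²) + z(-13)*(-205) = 2 + 6*(-205) = 2 - 1230 = -1228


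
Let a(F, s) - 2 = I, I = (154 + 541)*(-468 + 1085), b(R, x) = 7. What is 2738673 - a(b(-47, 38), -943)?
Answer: 2309856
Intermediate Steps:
I = 428815 (I = 695*617 = 428815)
a(F, s) = 428817 (a(F, s) = 2 + 428815 = 428817)
2738673 - a(b(-47, 38), -943) = 2738673 - 1*428817 = 2738673 - 428817 = 2309856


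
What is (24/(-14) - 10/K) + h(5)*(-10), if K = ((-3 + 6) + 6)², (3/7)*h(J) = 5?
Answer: -67192/567 ≈ -118.50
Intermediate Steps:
h(J) = 35/3 (h(J) = (7/3)*5 = 35/3)
K = 81 (K = (3 + 6)² = 9² = 81)
(24/(-14) - 10/K) + h(5)*(-10) = (24/(-14) - 10/81) + (35/3)*(-10) = (24*(-1/14) - 10*1/81) - 350/3 = (-12/7 - 10/81) - 350/3 = -1042/567 - 350/3 = -67192/567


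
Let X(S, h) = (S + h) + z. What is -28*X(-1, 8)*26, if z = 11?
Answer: -13104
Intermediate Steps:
X(S, h) = 11 + S + h (X(S, h) = (S + h) + 11 = 11 + S + h)
-28*X(-1, 8)*26 = -28*(11 - 1 + 8)*26 = -28*18*26 = -504*26 = -13104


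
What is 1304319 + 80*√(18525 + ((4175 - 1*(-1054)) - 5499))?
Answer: 1304319 + 80*√18255 ≈ 1.3151e+6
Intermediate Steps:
1304319 + 80*√(18525 + ((4175 - 1*(-1054)) - 5499)) = 1304319 + 80*√(18525 + ((4175 + 1054) - 5499)) = 1304319 + 80*√(18525 + (5229 - 5499)) = 1304319 + 80*√(18525 - 270) = 1304319 + 80*√18255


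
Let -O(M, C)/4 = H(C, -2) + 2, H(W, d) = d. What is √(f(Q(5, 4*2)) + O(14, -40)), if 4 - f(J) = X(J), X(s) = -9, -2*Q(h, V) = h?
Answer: √13 ≈ 3.6056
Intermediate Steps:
Q(h, V) = -h/2
O(M, C) = 0 (O(M, C) = -4*(-2 + 2) = -4*0 = 0)
f(J) = 13 (f(J) = 4 - 1*(-9) = 4 + 9 = 13)
√(f(Q(5, 4*2)) + O(14, -40)) = √(13 + 0) = √13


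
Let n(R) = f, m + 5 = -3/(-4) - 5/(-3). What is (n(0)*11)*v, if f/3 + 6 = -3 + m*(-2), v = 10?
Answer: -1265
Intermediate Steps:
m = -31/12 (m = -5 + (-3/(-4) - 5/(-3)) = -5 + (-3*(-¼) - 5*(-⅓)) = -5 + (¾ + 5/3) = -5 + 29/12 = -31/12 ≈ -2.5833)
f = -23/2 (f = -18 + 3*(-3 - 31/12*(-2)) = -18 + 3*(-3 + 31/6) = -18 + 3*(13/6) = -18 + 13/2 = -23/2 ≈ -11.500)
n(R) = -23/2
(n(0)*11)*v = -23/2*11*10 = -253/2*10 = -1265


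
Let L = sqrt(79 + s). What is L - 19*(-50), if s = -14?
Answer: 950 + sqrt(65) ≈ 958.06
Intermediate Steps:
L = sqrt(65) (L = sqrt(79 - 14) = sqrt(65) ≈ 8.0623)
L - 19*(-50) = sqrt(65) - 19*(-50) = sqrt(65) + 950 = 950 + sqrt(65)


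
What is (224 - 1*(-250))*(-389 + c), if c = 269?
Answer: -56880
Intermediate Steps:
(224 - 1*(-250))*(-389 + c) = (224 - 1*(-250))*(-389 + 269) = (224 + 250)*(-120) = 474*(-120) = -56880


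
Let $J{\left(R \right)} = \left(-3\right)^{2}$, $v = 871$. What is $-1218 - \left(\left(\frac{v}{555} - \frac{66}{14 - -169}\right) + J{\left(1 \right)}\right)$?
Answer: $- \frac{41581006}{33855} \approx -1228.2$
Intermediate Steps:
$J{\left(R \right)} = 9$
$-1218 - \left(\left(\frac{v}{555} - \frac{66}{14 - -169}\right) + J{\left(1 \right)}\right) = -1218 - \left(\left(\frac{871}{555} - \frac{66}{14 - -169}\right) + 9\right) = -1218 - \left(\left(871 \cdot \frac{1}{555} - \frac{66}{14 + 169}\right) + 9\right) = -1218 - \left(\left(\frac{871}{555} - \frac{66}{183}\right) + 9\right) = -1218 - \left(\left(\frac{871}{555} - \frac{22}{61}\right) + 9\right) = -1218 - \left(\frac{40921}{33855} + 9\right) = -1218 - \frac{345616}{33855} = - \frac{41581006}{33855}$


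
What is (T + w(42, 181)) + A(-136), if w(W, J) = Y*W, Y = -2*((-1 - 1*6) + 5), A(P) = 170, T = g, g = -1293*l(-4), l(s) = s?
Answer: 5510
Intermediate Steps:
g = 5172 (g = -1293*(-4) = 5172)
T = 5172
Y = 4 (Y = -2*((-1 - 6) + 5) = -2*(-7 + 5) = -2*(-2) = 4)
w(W, J) = 4*W
(T + w(42, 181)) + A(-136) = (5172 + 4*42) + 170 = (5172 + 168) + 170 = 5340 + 170 = 5510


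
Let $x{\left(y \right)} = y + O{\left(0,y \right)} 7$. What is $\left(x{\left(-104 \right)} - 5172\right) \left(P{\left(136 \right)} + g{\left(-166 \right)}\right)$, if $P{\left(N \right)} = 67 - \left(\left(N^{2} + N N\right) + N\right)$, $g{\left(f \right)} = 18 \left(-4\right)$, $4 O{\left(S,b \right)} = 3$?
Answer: $\frac{782875039}{4} \approx 1.9572 \cdot 10^{8}$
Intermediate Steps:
$O{\left(S,b \right)} = \frac{3}{4}$ ($O{\left(S,b \right)} = \frac{1}{4} \cdot 3 = \frac{3}{4}$)
$g{\left(f \right)} = -72$
$x{\left(y \right)} = \frac{21}{4} + y$ ($x{\left(y \right)} = y + \frac{3}{4} \cdot 7 = y + \frac{21}{4} = \frac{21}{4} + y$)
$P{\left(N \right)} = 67 - N - 2 N^{2}$ ($P{\left(N \right)} = 67 - \left(\left(N^{2} + N^{2}\right) + N\right) = 67 - \left(2 N^{2} + N\right) = 67 - \left(N + 2 N^{2}\right) = 67 - N - 2 N^{2}$)
$\left(x{\left(-104 \right)} - 5172\right) \left(P{\left(136 \right)} + g{\left(-166 \right)}\right) = \left(\left(\frac{21}{4} - 104\right) - 5172\right) \left(\left(67 - 136 - 2 \cdot 136^{2}\right) - 72\right) = \left(- \frac{395}{4} - 5172\right) \left(\left(67 - 136 - 36992\right) - 72\right) = - \frac{21083 \left(\left(67 - 136 - 36992\right) - 72\right)}{4} = - \frac{21083 \left(-37061 - 72\right)}{4} = \left(- \frac{21083}{4}\right) \left(-37133\right) = \frac{782875039}{4}$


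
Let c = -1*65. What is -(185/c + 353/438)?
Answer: 11617/5694 ≈ 2.0402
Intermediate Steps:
c = -65
-(185/c + 353/438) = -(185/(-65) + 353/438) = -(185*(-1/65) + 353*(1/438)) = -(-37/13 + 353/438) = -1*(-11617/5694) = 11617/5694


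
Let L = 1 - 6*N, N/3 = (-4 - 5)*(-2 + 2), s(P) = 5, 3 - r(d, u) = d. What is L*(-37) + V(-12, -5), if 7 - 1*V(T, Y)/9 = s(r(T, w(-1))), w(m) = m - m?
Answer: -19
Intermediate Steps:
w(m) = 0
r(d, u) = 3 - d
N = 0 (N = 3*((-4 - 5)*(-2 + 2)) = 3*(-9*0) = 3*0 = 0)
V(T, Y) = 18 (V(T, Y) = 63 - 9*5 = 63 - 45 = 18)
L = 1 (L = 1 - 6*0 = 1 + 0 = 1)
L*(-37) + V(-12, -5) = 1*(-37) + 18 = -37 + 18 = -19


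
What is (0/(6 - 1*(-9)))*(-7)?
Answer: 0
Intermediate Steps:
(0/(6 - 1*(-9)))*(-7) = (0/(6 + 9))*(-7) = (0/15)*(-7) = (0*(1/15))*(-7) = 0*(-7) = 0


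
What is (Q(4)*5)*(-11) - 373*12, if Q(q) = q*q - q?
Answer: -5136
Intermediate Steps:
Q(q) = q**2 - q
(Q(4)*5)*(-11) - 373*12 = ((4*(-1 + 4))*5)*(-11) - 373*12 = ((4*3)*5)*(-11) - 4476 = (12*5)*(-11) - 4476 = 60*(-11) - 4476 = -660 - 4476 = -5136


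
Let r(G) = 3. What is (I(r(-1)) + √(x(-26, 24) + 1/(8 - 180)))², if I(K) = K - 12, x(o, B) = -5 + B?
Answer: 17199/172 - 297*√129/43 ≈ 21.546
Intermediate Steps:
I(K) = -12 + K
(I(r(-1)) + √(x(-26, 24) + 1/(8 - 180)))² = ((-12 + 3) + √((-5 + 24) + 1/(8 - 180)))² = (-9 + √(19 + 1/(-172)))² = (-9 + √(19 - 1/172))² = (-9 + √(3267/172))² = (-9 + 33*√129/86)²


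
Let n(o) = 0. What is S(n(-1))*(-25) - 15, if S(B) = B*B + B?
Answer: -15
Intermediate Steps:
S(B) = B + B**2 (S(B) = B**2 + B = B + B**2)
S(n(-1))*(-25) - 15 = (0*(1 + 0))*(-25) - 15 = (0*1)*(-25) - 15 = 0*(-25) - 15 = 0 - 15 = -15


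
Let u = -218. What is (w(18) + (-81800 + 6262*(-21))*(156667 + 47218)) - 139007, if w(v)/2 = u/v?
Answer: -391402955711/9 ≈ -4.3489e+10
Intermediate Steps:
w(v) = -436/v (w(v) = 2*(-218/v) = -436/v)
(w(18) + (-81800 + 6262*(-21))*(156667 + 47218)) - 139007 = (-436/18 + (-81800 + 6262*(-21))*(156667 + 47218)) - 139007 = (-436*1/18 + (-81800 - 131502)*203885) - 139007 = (-218/9 - 213302*203885) - 139007 = (-218/9 - 43489078270) - 139007 = -391401704648/9 - 139007 = -391402955711/9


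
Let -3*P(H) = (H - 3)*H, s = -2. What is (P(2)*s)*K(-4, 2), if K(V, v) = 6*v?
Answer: -16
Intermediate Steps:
P(H) = -H*(-3 + H)/3 (P(H) = -(H - 3)*H/3 = -(-3 + H)*H/3 = -H*(-3 + H)/3)
(P(2)*s)*K(-4, 2) = (((⅓)*2*(3 - 1*2))*(-2))*(6*2) = (((⅓)*2*(3 - 2))*(-2))*12 = (((⅓)*2*1)*(-2))*12 = ((⅔)*(-2))*12 = -4/3*12 = -16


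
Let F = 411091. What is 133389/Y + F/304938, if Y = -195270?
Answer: 3299863724/4962103605 ≈ 0.66501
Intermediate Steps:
133389/Y + F/304938 = 133389/(-195270) + 411091/304938 = 133389*(-1/195270) + 411091*(1/304938) = -44463/65090 + 411091/304938 = 3299863724/4962103605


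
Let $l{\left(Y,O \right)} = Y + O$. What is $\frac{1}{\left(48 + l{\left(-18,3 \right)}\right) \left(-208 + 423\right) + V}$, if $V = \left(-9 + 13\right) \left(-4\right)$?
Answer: $\frac{1}{7079} \approx 0.00014126$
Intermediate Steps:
$l{\left(Y,O \right)} = O + Y$
$V = -16$ ($V = 4 \left(-4\right) = -16$)
$\frac{1}{\left(48 + l{\left(-18,3 \right)}\right) \left(-208 + 423\right) + V} = \frac{1}{\left(48 + \left(3 - 18\right)\right) \left(-208 + 423\right) - 16} = \frac{1}{\left(48 - 15\right) 215 - 16} = \frac{1}{33 \cdot 215 - 16} = \frac{1}{7095 - 16} = \frac{1}{7079}$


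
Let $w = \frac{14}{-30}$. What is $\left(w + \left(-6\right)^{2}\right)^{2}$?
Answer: $\frac{284089}{225} \approx 1262.6$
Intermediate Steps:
$w = - \frac{7}{15}$ ($w = 14 \left(- \frac{1}{30}\right) = - \frac{7}{15} \approx -0.46667$)
$\left(w + \left(-6\right)^{2}\right)^{2} = \left(- \frac{7}{15} + \left(-6\right)^{2}\right)^{2} = \left(- \frac{7}{15} + 36\right)^{2} = \left(\frac{533}{15}\right)^{2} = \frac{284089}{225}$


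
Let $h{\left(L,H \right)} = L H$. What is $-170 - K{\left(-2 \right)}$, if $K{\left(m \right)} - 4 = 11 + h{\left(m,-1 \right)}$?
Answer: $-187$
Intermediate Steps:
$h{\left(L,H \right)} = H L$
$K{\left(m \right)} = 15 - m$ ($K{\left(m \right)} = 4 - \left(-11 + m\right) = 15 - m$)
$-170 - K{\left(-2 \right)} = -170 - \left(15 - -2\right) = -170 - \left(15 + 2\right) = -170 - 17 = -187$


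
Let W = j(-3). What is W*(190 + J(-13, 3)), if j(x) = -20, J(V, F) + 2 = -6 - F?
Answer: -3580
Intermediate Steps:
J(V, F) = -8 - F (J(V, F) = -2 + (-6 - F) = -8 - F)
W = -20
W*(190 + J(-13, 3)) = -20*(190 + (-8 - 1*3)) = -20*(190 + (-8 - 3)) = -20*(190 - 11) = -20*179 = -3580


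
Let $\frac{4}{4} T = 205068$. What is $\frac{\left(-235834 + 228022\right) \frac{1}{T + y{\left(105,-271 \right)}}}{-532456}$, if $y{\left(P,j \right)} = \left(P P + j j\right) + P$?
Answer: $\frac{9}{177672838} \approx 5.0655 \cdot 10^{-8}$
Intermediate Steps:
$T = 205068$
$y{\left(P,j \right)} = P + P^{2} + j^{2}$ ($y{\left(P,j \right)} = \left(P^{2} + j^{2}\right) + P = P + P^{2} + j^{2}$)
$\frac{\left(-235834 + 228022\right) \frac{1}{T + y{\left(105,-271 \right)}}}{-532456} = \frac{\left(-235834 + 228022\right) \frac{1}{205068 + \left(105 + 105^{2} + \left(-271\right)^{2}\right)}}{-532456} = - \frac{7812}{205068 + \left(105 + 11025 + 73441\right)} \left(- \frac{1}{532456}\right) = - \frac{7812}{205068 + 84571} \left(- \frac{1}{532456}\right) = - \frac{7812}{289639} \left(- \frac{1}{532456}\right) = \left(-7812\right) \frac{1}{289639} \left(- \frac{1}{532456}\right) = \left(- \frac{1116}{41377}\right) \left(- \frac{1}{532456}\right) = \frac{9}{177672838}$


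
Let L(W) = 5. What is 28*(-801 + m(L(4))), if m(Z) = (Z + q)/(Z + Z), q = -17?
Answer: -112308/5 ≈ -22462.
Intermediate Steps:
m(Z) = (-17 + Z)/(2*Z) (m(Z) = (Z - 17)/(Z + Z) = (-17 + Z)/((2*Z)) = (-17 + Z)*(1/(2*Z)) = (-17 + Z)/(2*Z))
28*(-801 + m(L(4))) = 28*(-801 + (1/2)*(-17 + 5)/5) = 28*(-801 + (1/2)*(1/5)*(-12)) = 28*(-801 - 6/5) = 28*(-4011/5) = -112308/5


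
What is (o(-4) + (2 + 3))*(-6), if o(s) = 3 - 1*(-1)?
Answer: -54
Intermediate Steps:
o(s) = 4 (o(s) = 3 + 1 = 4)
(o(-4) + (2 + 3))*(-6) = (4 + (2 + 3))*(-6) = (4 + 5)*(-6) = 9*(-6) = -54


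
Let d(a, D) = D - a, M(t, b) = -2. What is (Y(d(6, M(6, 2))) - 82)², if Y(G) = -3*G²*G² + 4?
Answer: 152917956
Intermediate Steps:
Y(G) = 4 - 3*G⁴ (Y(G) = -3*G⁴ + 4 = 4 - 3*G⁴)
(Y(d(6, M(6, 2))) - 82)² = ((4 - 3*(-2 - 1*6)⁴) - 82)² = ((4 - 3*(-2 - 6)⁴) - 82)² = ((4 - 3*(-8)⁴) - 82)² = ((4 - 3*4096) - 82)² = ((4 - 12288) - 82)² = (-12284 - 82)² = (-12366)² = 152917956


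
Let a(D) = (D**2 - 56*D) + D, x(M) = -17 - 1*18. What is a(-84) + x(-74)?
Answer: 11641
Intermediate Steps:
x(M) = -35 (x(M) = -17 - 18 = -35)
a(D) = D**2 - 55*D
a(-84) + x(-74) = -84*(-55 - 84) - 35 = -84*(-139) - 35 = 11676 - 35 = 11641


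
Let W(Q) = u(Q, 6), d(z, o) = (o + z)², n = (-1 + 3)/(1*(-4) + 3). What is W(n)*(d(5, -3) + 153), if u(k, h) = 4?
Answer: 628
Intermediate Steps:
n = -2 (n = 2/(-4 + 3) = 2/(-1) = 2*(-1) = -2)
W(Q) = 4
W(n)*(d(5, -3) + 153) = 4*((-3 + 5)² + 153) = 4*(2² + 153) = 4*(4 + 153) = 4*157 = 628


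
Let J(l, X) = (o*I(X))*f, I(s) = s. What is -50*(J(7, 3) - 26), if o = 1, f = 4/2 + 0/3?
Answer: 1000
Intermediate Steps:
f = 2 (f = 4*(½) + 0*(⅓) = 2 + 0 = 2)
J(l, X) = 2*X (J(l, X) = (1*X)*2 = X*2 = 2*X)
-50*(J(7, 3) - 26) = -50*(2*3 - 26) = -50*(6 - 26) = -50*(-20) = 1000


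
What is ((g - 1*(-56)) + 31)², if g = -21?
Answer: 4356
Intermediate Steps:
((g - 1*(-56)) + 31)² = ((-21 - 1*(-56)) + 31)² = ((-21 + 56) + 31)² = (35 + 31)² = 66² = 4356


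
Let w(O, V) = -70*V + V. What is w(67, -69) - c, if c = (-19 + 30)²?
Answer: 4640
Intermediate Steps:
c = 121 (c = 11² = 121)
w(O, V) = -69*V
w(67, -69) - c = -69*(-69) - 1*121 = 4761 - 121 = 4640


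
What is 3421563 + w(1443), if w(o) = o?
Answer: 3423006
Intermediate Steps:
3421563 + w(1443) = 3421563 + 1443 = 3423006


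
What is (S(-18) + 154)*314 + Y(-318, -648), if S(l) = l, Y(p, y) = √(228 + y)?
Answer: 42704 + 2*I*√105 ≈ 42704.0 + 20.494*I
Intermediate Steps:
(S(-18) + 154)*314 + Y(-318, -648) = (-18 + 154)*314 + √(228 - 648) = 136*314 + √(-420) = 42704 + 2*I*√105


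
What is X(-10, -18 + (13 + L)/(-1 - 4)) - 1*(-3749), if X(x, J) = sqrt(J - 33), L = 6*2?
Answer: 3749 + 2*I*sqrt(14) ≈ 3749.0 + 7.4833*I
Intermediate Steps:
L = 12
X(x, J) = sqrt(-33 + J)
X(-10, -18 + (13 + L)/(-1 - 4)) - 1*(-3749) = sqrt(-33 + (-18 + (13 + 12)/(-1 - 4))) - 1*(-3749) = sqrt(-33 + (-18 + 25/(-5))) + 3749 = sqrt(-33 + (-18 + 25*(-1/5))) + 3749 = sqrt(-33 + (-18 - 5)) + 3749 = sqrt(-33 - 23) + 3749 = sqrt(-56) + 3749 = 2*I*sqrt(14) + 3749 = 3749 + 2*I*sqrt(14)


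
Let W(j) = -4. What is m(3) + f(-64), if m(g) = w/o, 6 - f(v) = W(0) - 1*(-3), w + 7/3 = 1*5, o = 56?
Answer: 148/21 ≈ 7.0476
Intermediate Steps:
w = 8/3 (w = -7/3 + 1*5 = -7/3 + 5 = 8/3 ≈ 2.6667)
f(v) = 7 (f(v) = 6 - (-4 - 1*(-3)) = 6 - (-4 + 3) = 6 - 1*(-1) = 6 + 1 = 7)
m(g) = 1/21 (m(g) = (8/3)/56 = (8/3)*(1/56) = 1/21)
m(3) + f(-64) = 1/21 + 7 = 148/21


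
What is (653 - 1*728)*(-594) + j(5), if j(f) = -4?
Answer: 44546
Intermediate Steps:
(653 - 1*728)*(-594) + j(5) = (653 - 1*728)*(-594) - 4 = (653 - 728)*(-594) - 4 = -75*(-594) - 4 = 44550 - 4 = 44546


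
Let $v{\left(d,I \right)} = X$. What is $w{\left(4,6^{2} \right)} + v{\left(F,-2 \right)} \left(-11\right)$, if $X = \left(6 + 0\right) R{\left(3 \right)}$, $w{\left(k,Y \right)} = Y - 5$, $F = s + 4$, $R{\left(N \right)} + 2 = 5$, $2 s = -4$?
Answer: $-167$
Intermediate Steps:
$s = -2$ ($s = \frac{1}{2} \left(-4\right) = -2$)
$R{\left(N \right)} = 3$ ($R{\left(N \right)} = -2 + 5 = 3$)
$F = 2$ ($F = -2 + 4 = 2$)
$w{\left(k,Y \right)} = -5 + Y$
$X = 18$ ($X = \left(6 + 0\right) 3 = 6 \cdot 3 = 18$)
$v{\left(d,I \right)} = 18$
$w{\left(4,6^{2} \right)} + v{\left(F,-2 \right)} \left(-11\right) = \left(-5 + 6^{2}\right) + 18 \left(-11\right) = \left(-5 + 36\right) - 198 = 31 - 198 = -167$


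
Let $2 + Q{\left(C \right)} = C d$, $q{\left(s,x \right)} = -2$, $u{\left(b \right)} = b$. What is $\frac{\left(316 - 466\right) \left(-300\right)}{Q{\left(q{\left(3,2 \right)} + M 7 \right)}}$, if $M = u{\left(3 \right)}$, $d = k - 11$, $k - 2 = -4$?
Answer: $- \frac{15000}{83} \approx -180.72$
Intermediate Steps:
$k = -2$ ($k = 2 - 4 = -2$)
$d = -13$ ($d = -2 - 11 = -13$)
$M = 3$
$Q{\left(C \right)} = -2 - 13 C$ ($Q{\left(C \right)} = -2 + C \left(-13\right) = -2 - 13 C$)
$\frac{\left(316 - 466\right) \left(-300\right)}{Q{\left(q{\left(3,2 \right)} + M 7 \right)}} = \frac{\left(316 - 466\right) \left(-300\right)}{-2 - 13 \left(-2 + 3 \cdot 7\right)} = \frac{\left(-150\right) \left(-300\right)}{-2 - 13 \left(-2 + 21\right)} = \frac{45000}{-2 - 247} = \frac{45000}{-249} = 45000 \left(- \frac{1}{249}\right) = - \frac{15000}{83}$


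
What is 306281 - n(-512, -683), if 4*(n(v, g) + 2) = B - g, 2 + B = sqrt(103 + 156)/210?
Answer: 1224451/4 - sqrt(259)/840 ≈ 3.0611e+5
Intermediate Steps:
B = -2 + sqrt(259)/210 (B = -2 + sqrt(103 + 156)/210 = -2 + sqrt(259)*(1/210) = -2 + sqrt(259)/210 ≈ -1.9234)
n(v, g) = -5/2 - g/4 + sqrt(259)/840 (n(v, g) = -2 + ((-2 + sqrt(259)/210) - g)/4 = -2 + (-2 - g + sqrt(259)/210)/4 = -2 + (-1/2 - g/4 + sqrt(259)/840) = -5/2 - g/4 + sqrt(259)/840)
306281 - n(-512, -683) = 306281 - (-5/2 - 1/4*(-683) + sqrt(259)/840) = 306281 - (-5/2 + 683/4 + sqrt(259)/840) = 306281 - (673/4 + sqrt(259)/840) = 306281 + (-673/4 - sqrt(259)/840) = 1224451/4 - sqrt(259)/840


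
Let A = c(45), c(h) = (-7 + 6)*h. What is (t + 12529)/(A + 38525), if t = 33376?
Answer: 9181/7696 ≈ 1.1930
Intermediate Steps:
c(h) = -h
A = -45 (A = -1*45 = -45)
(t + 12529)/(A + 38525) = (33376 + 12529)/(-45 + 38525) = 45905/38480 = 45905*(1/38480) = 9181/7696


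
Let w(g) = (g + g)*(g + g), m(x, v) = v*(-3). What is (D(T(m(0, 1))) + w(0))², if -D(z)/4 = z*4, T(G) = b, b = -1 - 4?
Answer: 6400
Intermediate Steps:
m(x, v) = -3*v
b = -5
T(G) = -5
w(g) = 4*g² (w(g) = (2*g)*(2*g) = 4*g²)
D(z) = -16*z (D(z) = -4*z*4 = -16*z)
(D(T(m(0, 1))) + w(0))² = (-16*(-5) + 4*0²)² = (80 + 4*0)² = (80 + 0)² = 80² = 6400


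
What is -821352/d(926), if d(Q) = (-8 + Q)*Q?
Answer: -68446/70839 ≈ -0.96622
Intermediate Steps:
d(Q) = Q*(-8 + Q)
-821352/d(926) = -821352*1/(926*(-8 + 926)) = -821352/(926*918) = -821352/850068 = -821352*1/850068 = -68446/70839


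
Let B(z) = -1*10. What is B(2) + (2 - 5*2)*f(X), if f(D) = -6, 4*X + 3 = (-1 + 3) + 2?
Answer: 38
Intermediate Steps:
X = ¼ (X = -¾ + ((-1 + 3) + 2)/4 = -¾ + (2 + 2)/4 = -¾ + (¼)*4 = -¾ + 1 = ¼ ≈ 0.25000)
B(z) = -10
B(2) + (2 - 5*2)*f(X) = -10 + (2 - 5*2)*(-6) = -10 + (2 - 10)*(-6) = -10 - 8*(-6) = -10 + 48 = 38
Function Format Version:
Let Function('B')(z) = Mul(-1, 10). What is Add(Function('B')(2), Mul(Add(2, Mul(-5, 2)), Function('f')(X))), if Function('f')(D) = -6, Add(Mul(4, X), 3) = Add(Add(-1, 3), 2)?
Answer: 38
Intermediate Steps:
X = Rational(1, 4) (X = Add(Rational(-3, 4), Mul(Rational(1, 4), Add(Add(-1, 3), 2))) = Add(Rational(-3, 4), Mul(Rational(1, 4), Add(2, 2))) = Add(Rational(-3, 4), Mul(Rational(1, 4), 4)) = Add(Rational(-3, 4), 1) = Rational(1, 4) ≈ 0.25000)
Function('B')(z) = -10
Add(Function('B')(2), Mul(Add(2, Mul(-5, 2)), Function('f')(X))) = Add(-10, Mul(Add(2, Mul(-5, 2)), -6)) = Add(-10, Mul(Add(2, -10), -6)) = Add(-10, Mul(-8, -6)) = Add(-10, 48) = 38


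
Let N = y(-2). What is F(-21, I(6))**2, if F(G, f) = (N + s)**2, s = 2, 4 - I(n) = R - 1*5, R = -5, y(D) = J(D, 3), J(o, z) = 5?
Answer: 2401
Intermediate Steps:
y(D) = 5
I(n) = 14 (I(n) = 4 - (-5 - 1*5) = 4 - (-5 - 5) = 4 - 1*(-10) = 4 + 10 = 14)
N = 5
F(G, f) = 49 (F(G, f) = (5 + 2)**2 = 7**2 = 49)
F(-21, I(6))**2 = 49**2 = 2401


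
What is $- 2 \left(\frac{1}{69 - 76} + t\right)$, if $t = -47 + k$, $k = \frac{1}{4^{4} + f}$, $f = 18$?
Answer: $\frac{90413}{959} \approx 94.278$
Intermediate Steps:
$k = \frac{1}{274}$ ($k = \frac{1}{4^{4} + 18} = \frac{1}{256 + 18} = \frac{1}{274} \approx 0.0036496$)
$t = - \frac{12877}{274}$ ($t = -47 + \frac{1}{274} = - \frac{12877}{274} \approx -46.996$)
$- 2 \left(\frac{1}{69 - 76} + t\right) = - 2 \left(\frac{1}{69 - 76} - \frac{12877}{274}\right) = - 2 \left(\frac{1}{-7} - \frac{12877}{274}\right) = - 2 \left(- \frac{1}{7} - \frac{12877}{274}\right) = \left(-2\right) \left(- \frac{90413}{1918}\right) = \frac{90413}{959}$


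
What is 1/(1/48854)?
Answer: 48854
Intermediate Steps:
1/(1/48854) = 48854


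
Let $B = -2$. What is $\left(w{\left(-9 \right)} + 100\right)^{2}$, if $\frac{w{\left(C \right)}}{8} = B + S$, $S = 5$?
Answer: $15376$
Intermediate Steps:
$w{\left(C \right)} = 24$ ($w{\left(C \right)} = 8 \left(-2 + 5\right) = 8 \cdot 3 = 24$)
$\left(w{\left(-9 \right)} + 100\right)^{2} = \left(24 + 100\right)^{2} = 124^{2} = 15376$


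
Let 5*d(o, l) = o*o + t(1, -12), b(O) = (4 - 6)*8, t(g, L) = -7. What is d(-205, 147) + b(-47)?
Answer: 41938/5 ≈ 8387.6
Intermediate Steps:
b(O) = -16 (b(O) = -2*8 = -16)
d(o, l) = -7/5 + o²/5 (d(o, l) = (o*o - 7)/5 = (o² - 7)/5 = (-7 + o²)/5 = -7/5 + o²/5)
d(-205, 147) + b(-47) = (-7/5 + (⅕)*(-205)²) - 16 = (-7/5 + (⅕)*42025) - 16 = (-7/5 + 8405) - 16 = 42018/5 - 16 = 41938/5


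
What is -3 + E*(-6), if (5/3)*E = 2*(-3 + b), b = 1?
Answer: 57/5 ≈ 11.400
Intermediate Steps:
E = -12/5 (E = 3*(2*(-3 + 1))/5 = 3*(2*(-2))/5 = (⅗)*(-4) = -12/5 ≈ -2.4000)
-3 + E*(-6) = -3 - 12/5*(-6) = -3 + 72/5 = 57/5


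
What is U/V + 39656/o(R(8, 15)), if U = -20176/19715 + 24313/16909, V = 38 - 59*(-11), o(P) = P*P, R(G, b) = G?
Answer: 1135248101742653/1832151698760 ≈ 619.63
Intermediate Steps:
o(P) = P²
V = 687 (V = 38 + 649 = 687)
U = 138174811/333360935 (U = -20176*1/19715 + 24313*(1/16909) = -20176/19715 + 24313/16909 = 138174811/333360935 ≈ 0.41449)
U/V + 39656/o(R(8, 15)) = (138174811/333360935)/687 + 39656/(8²) = (138174811/333360935)*(1/687) + 39656/64 = 138174811/229018962345 + 39656*(1/64) = 138174811/229018962345 + 4957/8 = 1135248101742653/1832151698760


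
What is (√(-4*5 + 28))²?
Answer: 8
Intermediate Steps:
(√(-4*5 + 28))² = (√(-20 + 28))² = (√8)² = (2*√2)² = 8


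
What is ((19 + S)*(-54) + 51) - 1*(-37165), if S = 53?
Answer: 33328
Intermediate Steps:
((19 + S)*(-54) + 51) - 1*(-37165) = ((19 + 53)*(-54) + 51) - 1*(-37165) = (72*(-54) + 51) + 37165 = (-3888 + 51) + 37165 = -3837 + 37165 = 33328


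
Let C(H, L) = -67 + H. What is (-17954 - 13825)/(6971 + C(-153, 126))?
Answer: -31779/6751 ≈ -4.7073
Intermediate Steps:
(-17954 - 13825)/(6971 + C(-153, 126)) = (-17954 - 13825)/(6971 + (-67 - 153)) = -31779/(6971 - 220) = -31779/6751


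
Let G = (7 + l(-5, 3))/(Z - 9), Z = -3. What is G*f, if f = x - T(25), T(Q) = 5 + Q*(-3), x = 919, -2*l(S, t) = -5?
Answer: -18791/24 ≈ -782.96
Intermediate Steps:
l(S, t) = 5/2 (l(S, t) = -½*(-5) = 5/2)
T(Q) = 5 - 3*Q
f = 989 (f = 919 - (5 - 3*25) = 919 - (5 - 75) = 919 - 1*(-70) = 919 + 70 = 989)
G = -19/24 (G = (7 + 5/2)/(-3 - 9) = (19/2)/(-12) = (19/2)*(-1/12) = -19/24 ≈ -0.79167)
G*f = -19/24*989 = -18791/24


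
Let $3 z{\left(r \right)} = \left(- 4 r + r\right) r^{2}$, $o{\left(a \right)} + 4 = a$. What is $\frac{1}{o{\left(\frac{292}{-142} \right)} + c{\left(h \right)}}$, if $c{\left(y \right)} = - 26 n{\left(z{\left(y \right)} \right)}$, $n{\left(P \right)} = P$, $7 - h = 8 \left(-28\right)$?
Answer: $\frac{71}{22754517356} \approx 3.1203 \cdot 10^{-9}$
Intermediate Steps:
$o{\left(a \right)} = -4 + a$
$z{\left(r \right)} = - r^{3}$ ($z{\left(r \right)} = \frac{\left(- 4 r + r\right) r^{2}}{3} = \frac{- 3 r r^{2}}{3} = \frac{\left(-3\right) r^{3}}{3} = - r^{3}$)
$h = 231$ ($h = 7 - 8 \left(-28\right) = 7 - -224 = 7 + 224 = 231$)
$c{\left(y \right)} = 26 y^{3}$ ($c{\left(y \right)} = - 26 \left(- y^{3}\right) = 26 y^{3}$)
$\frac{1}{o{\left(\frac{292}{-142} \right)} + c{\left(h \right)}} = \frac{1}{\left(-4 + \frac{292}{-142}\right) + 26 \cdot 231^{3}} = \frac{1}{\left(-4 + 292 \left(- \frac{1}{142}\right)\right) + 26 \cdot 12326391} = \frac{1}{\left(-4 - \frac{146}{71}\right) + 320486166} = \frac{1}{- \frac{430}{71} + 320486166} = \frac{1}{\frac{22754517356}{71}} = \frac{71}{22754517356}$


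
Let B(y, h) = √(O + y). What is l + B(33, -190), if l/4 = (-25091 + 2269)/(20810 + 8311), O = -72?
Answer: -91288/29121 + I*√39 ≈ -3.1348 + 6.245*I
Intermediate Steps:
B(y, h) = √(-72 + y)
l = -91288/29121 (l = 4*((-25091 + 2269)/(20810 + 8311)) = 4*(-22822/29121) = -91288/29121 ≈ -3.1348)
l + B(33, -190) = -91288/29121 + √(-72 + 33) = -91288/29121 + √(-39) = -91288/29121 + I*√39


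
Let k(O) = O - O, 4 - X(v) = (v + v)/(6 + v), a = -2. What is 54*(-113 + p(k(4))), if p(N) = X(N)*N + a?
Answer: -6210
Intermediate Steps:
X(v) = 4 - 2*v/(6 + v) (X(v) = 4 - (v + v)/(6 + v) = 4 - 2*v/(6 + v))
k(O) = 0
p(N) = -2 + 2*N*(12 + N)/(6 + N) (p(N) = (2*(12 + N)/(6 + N))*N - 2 = 2*N*(12 + N)/(6 + N) - 2 = -2 + 2*N*(12 + N)/(6 + N))
54*(-113 + p(k(4))) = 54*(-113 + 2*(-6 + 0² + 11*0)/(6 + 0)) = 54*(-113 + 2*(-6 + 0 + 0)/6) = 54*(-113 + 2*(⅙)*(-6)) = 54*(-113 - 2) = 54*(-115) = -6210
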